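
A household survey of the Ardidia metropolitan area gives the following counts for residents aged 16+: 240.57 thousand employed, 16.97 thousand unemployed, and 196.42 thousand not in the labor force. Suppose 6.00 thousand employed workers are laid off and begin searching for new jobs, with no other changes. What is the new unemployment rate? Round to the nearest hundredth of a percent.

New unemployment rate ≈ 8.92%.

Initially, labor force = 240.57 + 16.97 = 257.54 thousand, so u = 16.97/257.54 = 6.59%.
After the change, employed falls and unemployed rises by 6.00; labor force unchanged → E = 234.57, U = 22.97, labor force = 257.54 thousand.
New unemployment rate = 22.97 / 257.54 = 8.92%.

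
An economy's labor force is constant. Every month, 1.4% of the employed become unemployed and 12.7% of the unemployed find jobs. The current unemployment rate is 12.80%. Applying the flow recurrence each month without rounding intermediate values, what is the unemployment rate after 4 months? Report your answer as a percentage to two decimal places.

Unemployment rate after four months ≈ 11.49%.

With a fixed labor force, u_{t+1} = u_t + s·(1−u_t) − f·u_t = u_t·(1−s−f) + s.
Here 1−s−f = 0.859 and s = 0.014.
u_1 = 0.128000 × 0.859 + 0.014 = 0.123952.
u_2 = 0.123952 × 0.859 + 0.014 = 0.120475.
u_3 = 0.120475 × 0.859 + 0.014 = 0.117488.
u_4 = 0.117488 × 0.859 + 0.014 = 0.114922.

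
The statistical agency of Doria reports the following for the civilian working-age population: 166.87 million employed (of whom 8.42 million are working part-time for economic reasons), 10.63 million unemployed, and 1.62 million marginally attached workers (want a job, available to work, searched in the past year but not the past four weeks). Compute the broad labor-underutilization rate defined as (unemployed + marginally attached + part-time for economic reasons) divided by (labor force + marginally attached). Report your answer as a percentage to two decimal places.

Labor force = 166.87 + 10.63 = 177.50 million.
Numerator = 10.63 + 1.62 + 8.42 = 20.67 million.
Denominator = 177.50 + 1.62 = 179.12 million.
Broad rate = 20.67 / 179.12 = 11.54%.

Broad underutilization rate ≈ 11.54%.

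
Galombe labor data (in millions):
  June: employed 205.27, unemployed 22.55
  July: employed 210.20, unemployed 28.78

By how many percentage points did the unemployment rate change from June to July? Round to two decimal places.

The unemployment rate changed by +2.14 percentage points.

June: labor force = 205.27 + 22.55 = 227.82; u = 22.55/227.82 = 9.90%.
July: labor force = 210.20 + 28.78 = 238.98; u = 28.78/238.98 = 12.04%.
Change = 12.04% − 9.90% = +2.14 pp.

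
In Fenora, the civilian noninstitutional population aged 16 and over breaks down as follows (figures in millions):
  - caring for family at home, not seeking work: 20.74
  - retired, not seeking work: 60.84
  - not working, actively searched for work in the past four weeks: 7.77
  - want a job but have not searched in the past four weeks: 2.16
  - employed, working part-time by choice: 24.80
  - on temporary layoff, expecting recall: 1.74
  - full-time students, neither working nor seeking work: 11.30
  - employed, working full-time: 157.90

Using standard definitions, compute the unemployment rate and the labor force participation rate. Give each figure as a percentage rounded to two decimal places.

Employed = 24.80 + 157.90 = 182.70 million.
Unemployed = 7.77 + 1.74 = 9.51 million (jobless and actively searching, or on temporary layoff).
Labor force = 182.70 + 9.51 = 192.21 million.
Not in labor force = 20.74 + 60.84 + 2.16 + 11.30 = 95.04 million (those not working and not actively searching are outside the labor force — including those who want a job but have given up searching).
Civilian working-age population = 192.21 + 95.04 = 287.25 million.
Unemployment rate = 9.51 / 192.21 = 4.95%.
Labor force participation rate = 192.21 / 287.25 = 66.91%.

Unemployment rate ≈ 4.95%; labor force participation rate ≈ 66.91%.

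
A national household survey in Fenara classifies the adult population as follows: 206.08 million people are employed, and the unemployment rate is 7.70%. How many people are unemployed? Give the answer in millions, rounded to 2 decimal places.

Let U be the number unemployed. The labor force is E + U, and U/(E+U) = 0.0770.
So U = 0.0770 × 206.08 / (1 − 0.0770) = 15.8682 / 0.9230 ≈ 17.19 million.

About 17.19 million are unemployed.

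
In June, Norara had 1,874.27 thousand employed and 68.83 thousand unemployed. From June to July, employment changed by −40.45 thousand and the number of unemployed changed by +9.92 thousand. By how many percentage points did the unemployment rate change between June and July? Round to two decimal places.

The unemployment rate changed by +0.58 percentage points.

June: labor force = 1,874.27 + 68.83 = 1,943.10; u = 68.83/1,943.10 = 3.54%.
July: labor force = 1,833.82 + 78.75 = 1,912.57; u = 78.75/1,912.57 = 4.12%.
Change = 4.12% − 3.54% = +0.58 pp.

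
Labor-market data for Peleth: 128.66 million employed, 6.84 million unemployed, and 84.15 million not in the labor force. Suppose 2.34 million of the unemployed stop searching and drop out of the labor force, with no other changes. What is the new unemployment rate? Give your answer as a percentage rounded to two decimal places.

New unemployment rate ≈ 3.38%.

Initially, labor force = 128.66 + 6.84 = 135.50 million, so u = 6.84/135.50 = 5.05%.
After the change, unemployed and labor force both fall by 2.34 → E = 128.66, U = 4.50, labor force = 133.16 million.
New unemployment rate = 4.50 / 133.16 = 3.38%.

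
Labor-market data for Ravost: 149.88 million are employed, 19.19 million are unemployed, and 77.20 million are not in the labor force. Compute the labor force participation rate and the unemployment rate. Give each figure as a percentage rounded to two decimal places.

Labor force participation rate ≈ 68.65%; unemployment rate ≈ 11.35%.

Labor force = employed + unemployed = 149.88 + 19.19 = 169.07 million.
Working-age population = 169.07 + 77.20 = 246.27 million.
Unemployment rate = 19.19 / 169.07 = 11.35%.
Labor force participation rate = 169.07 / 246.27 = 68.65%.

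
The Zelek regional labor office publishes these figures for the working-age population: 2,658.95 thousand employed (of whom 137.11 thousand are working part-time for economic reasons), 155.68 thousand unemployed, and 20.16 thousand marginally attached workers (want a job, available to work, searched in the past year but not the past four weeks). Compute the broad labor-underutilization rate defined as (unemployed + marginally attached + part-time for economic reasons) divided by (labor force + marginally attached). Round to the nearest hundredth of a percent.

Broad underutilization rate ≈ 11.04%.

Labor force = 2,658.95 + 155.68 = 2,814.63 thousand.
Numerator = 155.68 + 20.16 + 137.11 = 312.95 thousand.
Denominator = 2,814.63 + 20.16 = 2,834.79 thousand.
Broad rate = 312.95 / 2,834.79 = 11.04%.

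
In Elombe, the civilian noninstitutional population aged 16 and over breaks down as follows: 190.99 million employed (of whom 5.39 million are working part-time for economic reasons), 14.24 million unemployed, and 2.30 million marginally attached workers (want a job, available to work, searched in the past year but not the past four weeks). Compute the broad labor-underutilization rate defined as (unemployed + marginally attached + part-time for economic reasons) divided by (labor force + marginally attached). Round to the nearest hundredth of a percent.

Broad underutilization rate ≈ 10.57%.

Labor force = 190.99 + 14.24 = 205.23 million.
Numerator = 14.24 + 2.30 + 5.39 = 21.93 million.
Denominator = 205.23 + 2.30 = 207.53 million.
Broad rate = 21.93 / 207.53 = 10.57%.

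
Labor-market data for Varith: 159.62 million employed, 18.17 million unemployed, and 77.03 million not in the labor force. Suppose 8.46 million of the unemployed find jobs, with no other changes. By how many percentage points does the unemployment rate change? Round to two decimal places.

Initially, labor force = 159.62 + 18.17 = 177.79 million, so u = 18.17/177.79 = 10.22%.
After the change, unemployed falls and employed rises by 8.46; labor force unchanged → E = 168.08, U = 9.71, labor force = 177.79 million.
New unemployment rate = 9.71 / 177.79 = 5.46%.
Change = 5.46% − 10.22% = −4.76 percentage points.

The unemployment rate changes by −4.76 percentage points.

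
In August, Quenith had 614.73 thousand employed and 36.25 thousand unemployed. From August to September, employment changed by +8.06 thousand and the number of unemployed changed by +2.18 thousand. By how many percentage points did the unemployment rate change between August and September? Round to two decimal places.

The unemployment rate changed by +0.24 percentage points.

August: labor force = 614.73 + 36.25 = 650.98; u = 36.25/650.98 = 5.57%.
September: labor force = 622.79 + 38.43 = 661.22; u = 38.43/661.22 = 5.81%.
Change = 5.81% − 5.57% = +0.24 pp.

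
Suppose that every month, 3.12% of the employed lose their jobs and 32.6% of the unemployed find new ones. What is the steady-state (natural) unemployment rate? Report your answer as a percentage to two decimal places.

Steady-state unemployment rate ≈ 8.73%.

At steady state the flows balance: s·E = f·U, so U/(E+U) = s/(s+f).
u* = 3.12 / (3.12 + 32.6) = 3.12 / 35.72 = 8.73%.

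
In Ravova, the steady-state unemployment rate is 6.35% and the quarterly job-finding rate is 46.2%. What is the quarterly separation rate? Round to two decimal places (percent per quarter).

Separation rate ≈ 3.13% per quarter.

From u* = s/(s+f): s = u·f/(1−u).
s = 0.0635 × 46.2 / (1 − 0.0635) = 2.9337 / 0.9365 ≈ 3.13% per quarter.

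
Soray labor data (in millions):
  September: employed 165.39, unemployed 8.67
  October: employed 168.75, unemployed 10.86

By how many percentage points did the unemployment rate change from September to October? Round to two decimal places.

The unemployment rate changed by +1.07 percentage points.

September: labor force = 165.39 + 8.67 = 174.06; u = 8.67/174.06 = 4.98%.
October: labor force = 168.75 + 10.86 = 179.61; u = 10.86/179.61 = 6.05%.
Change = 6.05% − 4.98% = +1.07 pp.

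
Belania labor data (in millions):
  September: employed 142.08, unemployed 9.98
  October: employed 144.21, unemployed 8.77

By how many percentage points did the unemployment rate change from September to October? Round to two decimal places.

The unemployment rate changed by −0.83 percentage points.

September: labor force = 142.08 + 9.98 = 152.06; u = 9.98/152.06 = 6.56%.
October: labor force = 144.21 + 8.77 = 152.98; u = 8.77/152.98 = 5.73%.
Change = 5.73% − 6.56% = −0.83 pp.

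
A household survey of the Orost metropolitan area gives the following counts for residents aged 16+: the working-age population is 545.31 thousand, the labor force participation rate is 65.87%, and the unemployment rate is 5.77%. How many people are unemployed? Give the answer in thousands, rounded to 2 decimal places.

Labor force = 0.6587 × 545.31 = 359.20 thousand.
Unemployed = 0.0577 × 359.20 ≈ 20.73 thousand.

About 20.73 thousand are unemployed.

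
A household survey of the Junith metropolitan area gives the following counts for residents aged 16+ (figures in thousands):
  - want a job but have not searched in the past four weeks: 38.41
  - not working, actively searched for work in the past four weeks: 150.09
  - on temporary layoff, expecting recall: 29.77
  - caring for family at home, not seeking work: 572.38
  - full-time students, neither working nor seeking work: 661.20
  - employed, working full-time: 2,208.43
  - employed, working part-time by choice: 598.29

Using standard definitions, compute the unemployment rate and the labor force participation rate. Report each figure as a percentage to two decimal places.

Employed = 2,208.43 + 598.29 = 2,806.72 thousand.
Unemployed = 150.09 + 29.77 = 179.86 thousand (jobless and actively searching, or on temporary layoff).
Labor force = 2,806.72 + 179.86 = 2,986.58 thousand.
Not in labor force = 38.41 + 572.38 + 661.20 = 1,271.99 thousand (those not working and not actively searching are outside the labor force — including those who want a job but have given up searching).
Civilian working-age population = 2,986.58 + 1,271.99 = 4,258.57 thousand.
Unemployment rate = 179.86 / 2,986.58 = 6.02%.
Labor force participation rate = 2,986.58 / 4,258.57 = 70.13%.

Unemployment rate ≈ 6.02%; labor force participation rate ≈ 70.13%.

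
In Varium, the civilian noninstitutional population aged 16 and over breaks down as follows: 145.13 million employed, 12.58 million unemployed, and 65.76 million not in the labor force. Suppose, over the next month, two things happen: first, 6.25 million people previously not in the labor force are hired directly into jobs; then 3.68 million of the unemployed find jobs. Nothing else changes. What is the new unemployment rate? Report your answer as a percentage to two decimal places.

New unemployment rate ≈ 5.43%.

Initially, labor force = 145.13 + 12.58 = 157.71 million, so u = 12.58/157.71 = 7.98%.
After the first change, employed and labor force both rise by 6.25; unemployed unchanged → E = 151.38, U = 12.58, labor force = 163.96 million.
After the second change, unemployed falls and employed rises by 3.68; labor force unchanged → E = 155.06, U = 8.90, labor force = 163.96 million.
New unemployment rate = 8.90 / 163.96 = 5.43%.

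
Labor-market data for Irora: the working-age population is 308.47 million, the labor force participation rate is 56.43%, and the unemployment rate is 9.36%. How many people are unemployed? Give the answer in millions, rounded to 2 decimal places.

Labor force = 0.5643 × 308.47 = 174.07 million.
Unemployed = 0.0936 × 174.07 ≈ 16.29 million.

About 16.29 million are unemployed.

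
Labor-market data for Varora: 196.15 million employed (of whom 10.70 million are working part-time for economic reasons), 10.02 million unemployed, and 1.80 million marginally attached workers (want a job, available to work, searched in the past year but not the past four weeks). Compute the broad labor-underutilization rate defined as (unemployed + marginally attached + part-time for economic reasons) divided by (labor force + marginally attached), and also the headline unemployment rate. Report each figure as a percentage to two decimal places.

Labor force = 196.15 + 10.02 = 206.17 million.
Numerator = 10.02 + 1.80 + 10.70 = 22.52 million.
Denominator = 206.17 + 1.80 = 207.97 million.
Broad rate = 22.52 / 207.97 = 10.83%.
Headline unemployment rate = 10.02 / 206.17 = 4.86%.

Broad underutilization rate ≈ 10.83%; headline unemployment rate ≈ 4.86%.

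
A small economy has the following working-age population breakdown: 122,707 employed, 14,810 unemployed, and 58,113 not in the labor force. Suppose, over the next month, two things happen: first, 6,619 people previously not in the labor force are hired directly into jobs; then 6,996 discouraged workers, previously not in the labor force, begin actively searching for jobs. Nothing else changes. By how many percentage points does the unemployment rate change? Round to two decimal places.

The unemployment rate changes by +3.66 percentage points.

Initially, labor force = 122,707 + 14,810 = 137,517, so u = 14,810/137,517 = 10.77%.
After the first change, employed and labor force both rise by 6,619; unemployed unchanged → E = 129,326, U = 14,810, labor force = 144,136.
After the second change, unemployed and labor force both rise by 6,996 → E = 129,326, U = 21,806, labor force = 151,132.
New unemployment rate = 21,806 / 151,132 = 14.43%.
Change = 14.43% − 10.77% = +3.66 percentage points.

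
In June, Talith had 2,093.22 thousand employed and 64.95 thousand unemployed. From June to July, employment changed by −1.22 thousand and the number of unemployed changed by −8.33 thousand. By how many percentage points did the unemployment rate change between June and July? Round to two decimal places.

June: labor force = 2,093.22 + 64.95 = 2,158.17; u = 64.95/2,158.17 = 3.01%.
July: labor force = 2,092.00 + 56.62 = 2,148.62; u = 56.62/2,148.62 = 2.64%.
Change = 2.64% − 3.01% = −0.37 pp.

The unemployment rate changed by −0.37 percentage points.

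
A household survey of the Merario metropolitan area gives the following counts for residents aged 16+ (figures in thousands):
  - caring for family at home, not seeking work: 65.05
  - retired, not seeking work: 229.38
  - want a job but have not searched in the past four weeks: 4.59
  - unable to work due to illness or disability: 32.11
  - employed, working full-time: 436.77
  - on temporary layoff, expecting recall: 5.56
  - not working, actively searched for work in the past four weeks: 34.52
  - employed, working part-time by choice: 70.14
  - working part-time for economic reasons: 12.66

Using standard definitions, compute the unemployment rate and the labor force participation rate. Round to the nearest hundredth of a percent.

Employed = 436.77 + 70.14 + 12.66 = 519.57 thousand (anyone who worked, including part-time for economic reasons, counts as employed).
Unemployed = 5.56 + 34.52 = 40.08 thousand (jobless and actively searching, or on temporary layoff).
Labor force = 519.57 + 40.08 = 559.65 thousand.
Not in labor force = 65.05 + 229.38 + 4.59 + 32.11 = 331.13 thousand (those not working and not actively searching are outside the labor force — including those who want a job but have given up searching).
Civilian working-age population = 559.65 + 331.13 = 890.78 thousand.
Unemployment rate = 40.08 / 559.65 = 7.16%.
Labor force participation rate = 559.65 / 890.78 = 62.83%.

Unemployment rate ≈ 7.16%; labor force participation rate ≈ 62.83%.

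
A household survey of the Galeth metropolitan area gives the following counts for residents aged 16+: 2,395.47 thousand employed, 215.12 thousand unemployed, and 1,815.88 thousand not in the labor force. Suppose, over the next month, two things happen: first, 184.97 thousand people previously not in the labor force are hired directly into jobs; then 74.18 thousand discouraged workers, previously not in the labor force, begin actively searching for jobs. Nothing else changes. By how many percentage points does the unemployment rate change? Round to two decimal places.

Initially, labor force = 2,395.47 + 215.12 = 2,610.59 thousand, so u = 215.12/2,610.59 = 8.24%.
After the first change, employed and labor force both rise by 184.97; unemployed unchanged → E = 2,580.44, U = 215.12, labor force = 2,795.56 thousand.
After the second change, unemployed and labor force both rise by 74.18 → E = 2,580.44, U = 289.30, labor force = 2,869.74 thousand.
New unemployment rate = 289.30 / 2,869.74 = 10.08%.
Change = 10.08% − 8.24% = +1.84 percentage points.

The unemployment rate changes by +1.84 percentage points.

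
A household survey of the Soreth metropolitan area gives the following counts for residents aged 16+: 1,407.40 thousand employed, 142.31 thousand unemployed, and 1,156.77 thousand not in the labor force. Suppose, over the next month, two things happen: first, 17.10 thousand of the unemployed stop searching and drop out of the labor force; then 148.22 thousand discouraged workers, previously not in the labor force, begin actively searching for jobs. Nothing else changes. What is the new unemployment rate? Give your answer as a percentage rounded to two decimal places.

Initially, labor force = 1,407.40 + 142.31 = 1,549.71 thousand, so u = 142.31/1,549.71 = 9.18%.
After the first change, unemployed and labor force both fall by 17.10 → E = 1,407.40, U = 125.21, labor force = 1,532.61 thousand.
After the second change, unemployed and labor force both rise by 148.22 → E = 1,407.40, U = 273.43, labor force = 1,680.83 thousand.
New unemployment rate = 273.43 / 1,680.83 = 16.27%.

New unemployment rate ≈ 16.27%.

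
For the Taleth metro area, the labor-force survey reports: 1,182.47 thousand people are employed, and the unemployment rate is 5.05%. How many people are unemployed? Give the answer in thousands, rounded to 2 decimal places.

About 62.89 thousand are unemployed.

Let U be the number unemployed. The labor force is E + U, and U/(E+U) = 0.0505.
So U = 0.0505 × 1,182.47 / (1 − 0.0505) = 59.7147 / 0.9495 ≈ 62.89 thousand.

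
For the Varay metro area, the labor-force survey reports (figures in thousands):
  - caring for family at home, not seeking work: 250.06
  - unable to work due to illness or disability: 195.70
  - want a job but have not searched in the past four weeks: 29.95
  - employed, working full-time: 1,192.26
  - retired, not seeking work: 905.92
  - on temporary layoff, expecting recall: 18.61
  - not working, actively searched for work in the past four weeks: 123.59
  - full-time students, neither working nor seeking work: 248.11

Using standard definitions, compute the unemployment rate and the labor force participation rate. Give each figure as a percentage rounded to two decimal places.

Employed = 1,192.26 thousand.
Unemployed = 18.61 + 123.59 = 142.20 thousand (jobless and actively searching, or on temporary layoff).
Labor force = 1,192.26 + 142.20 = 1,334.46 thousand.
Not in labor force = 250.06 + 195.70 + 29.95 + 905.92 + 248.11 = 1,629.74 thousand (those not working and not actively searching are outside the labor force — including those who want a job but have given up searching).
Civilian working-age population = 1,334.46 + 1,629.74 = 2,964.20 thousand.
Unemployment rate = 142.20 / 1,334.46 = 10.66%.
Labor force participation rate = 1,334.46 / 2,964.20 = 45.02%.

Unemployment rate ≈ 10.66%; labor force participation rate ≈ 45.02%.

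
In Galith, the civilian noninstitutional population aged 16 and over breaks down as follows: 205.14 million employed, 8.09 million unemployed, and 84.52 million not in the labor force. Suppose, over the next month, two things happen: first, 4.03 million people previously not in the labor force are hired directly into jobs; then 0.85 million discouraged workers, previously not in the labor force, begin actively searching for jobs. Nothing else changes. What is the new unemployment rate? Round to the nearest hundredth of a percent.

New unemployment rate ≈ 4.10%.

Initially, labor force = 205.14 + 8.09 = 213.23 million, so u = 8.09/213.23 = 3.79%.
After the first change, employed and labor force both rise by 4.03; unemployed unchanged → E = 209.17, U = 8.09, labor force = 217.26 million.
After the second change, unemployed and labor force both rise by 0.85 → E = 209.17, U = 8.94, labor force = 218.11 million.
New unemployment rate = 8.94 / 218.11 = 4.10%.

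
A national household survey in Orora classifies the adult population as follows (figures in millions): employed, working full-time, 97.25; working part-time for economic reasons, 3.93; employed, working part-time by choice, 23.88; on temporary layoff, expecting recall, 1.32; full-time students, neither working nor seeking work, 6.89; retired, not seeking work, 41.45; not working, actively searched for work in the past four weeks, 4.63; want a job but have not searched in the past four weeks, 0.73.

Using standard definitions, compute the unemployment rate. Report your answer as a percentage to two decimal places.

Employed = 97.25 + 3.93 + 23.88 = 125.06 million (anyone who worked, including part-time for economic reasons, counts as employed).
Unemployed = 1.32 + 4.63 = 5.95 million (jobless and actively searching, or on temporary layoff).
Labor force = 125.06 + 5.95 = 131.01 million.
Unemployment rate = 5.95 / 131.01 = 4.54%.

Unemployment rate ≈ 4.54%.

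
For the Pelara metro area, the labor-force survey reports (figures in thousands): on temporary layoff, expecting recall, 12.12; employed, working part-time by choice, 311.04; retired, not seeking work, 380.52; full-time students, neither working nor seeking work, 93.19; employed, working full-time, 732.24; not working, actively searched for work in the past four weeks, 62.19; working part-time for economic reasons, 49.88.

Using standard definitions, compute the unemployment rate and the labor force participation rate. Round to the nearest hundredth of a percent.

Unemployment rate ≈ 6.37%; labor force participation rate ≈ 71.14%.

Employed = 311.04 + 732.24 + 49.88 = 1,093.16 thousand (anyone who worked, including part-time for economic reasons, counts as employed).
Unemployed = 12.12 + 62.19 = 74.31 thousand (jobless and actively searching, or on temporary layoff).
Labor force = 1,093.16 + 74.31 = 1,167.47 thousand.
Not in labor force = 380.52 + 93.19 = 473.71 thousand (those not working and not actively searching are outside the labor force).
Civilian working-age population = 1,167.47 + 473.71 = 1,641.18 thousand.
Unemployment rate = 74.31 / 1,167.47 = 6.37%.
Labor force participation rate = 1,167.47 / 1,641.18 = 71.14%.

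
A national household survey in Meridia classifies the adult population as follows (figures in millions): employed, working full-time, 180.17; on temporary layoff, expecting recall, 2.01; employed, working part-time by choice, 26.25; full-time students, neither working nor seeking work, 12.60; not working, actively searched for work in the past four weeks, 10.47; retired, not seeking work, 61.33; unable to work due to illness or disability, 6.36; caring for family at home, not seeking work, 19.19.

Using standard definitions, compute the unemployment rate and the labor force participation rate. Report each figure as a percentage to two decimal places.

Unemployment rate ≈ 5.70%; labor force participation rate ≈ 68.75%.

Employed = 180.17 + 26.25 = 206.42 million.
Unemployed = 2.01 + 10.47 = 12.48 million (jobless and actively searching, or on temporary layoff).
Labor force = 206.42 + 12.48 = 218.90 million.
Not in labor force = 12.60 + 61.33 + 6.36 + 19.19 = 99.48 million (those not working and not actively searching are outside the labor force).
Civilian working-age population = 218.90 + 99.48 = 318.38 million.
Unemployment rate = 12.48 / 218.90 = 5.70%.
Labor force participation rate = 218.90 / 318.38 = 68.75%.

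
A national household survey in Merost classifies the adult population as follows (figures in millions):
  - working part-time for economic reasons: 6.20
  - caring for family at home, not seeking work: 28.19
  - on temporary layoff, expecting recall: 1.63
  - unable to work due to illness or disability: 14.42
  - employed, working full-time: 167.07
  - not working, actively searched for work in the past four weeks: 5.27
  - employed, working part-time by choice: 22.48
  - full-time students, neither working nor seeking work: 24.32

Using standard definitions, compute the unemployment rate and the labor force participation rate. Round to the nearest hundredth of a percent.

Unemployment rate ≈ 3.40%; labor force participation rate ≈ 75.17%.

Employed = 6.20 + 167.07 + 22.48 = 195.75 million (anyone who worked, including part-time for economic reasons, counts as employed).
Unemployed = 1.63 + 5.27 = 6.90 million (jobless and actively searching, or on temporary layoff).
Labor force = 195.75 + 6.90 = 202.65 million.
Not in labor force = 28.19 + 14.42 + 24.32 = 66.93 million (those not working and not actively searching are outside the labor force).
Civilian working-age population = 202.65 + 66.93 = 269.58 million.
Unemployment rate = 6.90 / 202.65 = 3.40%.
Labor force participation rate = 202.65 / 269.58 = 75.17%.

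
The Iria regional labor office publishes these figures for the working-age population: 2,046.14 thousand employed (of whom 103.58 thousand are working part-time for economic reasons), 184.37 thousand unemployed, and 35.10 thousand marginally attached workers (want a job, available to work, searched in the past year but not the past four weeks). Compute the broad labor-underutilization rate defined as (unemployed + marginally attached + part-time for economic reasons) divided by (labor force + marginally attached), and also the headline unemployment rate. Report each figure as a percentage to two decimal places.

Labor force = 2,046.14 + 184.37 = 2,230.51 thousand.
Numerator = 184.37 + 35.10 + 103.58 = 323.05 thousand.
Denominator = 2,230.51 + 35.10 = 2,265.61 thousand.
Broad rate = 323.05 / 2,265.61 = 14.26%.
Headline unemployment rate = 184.37 / 2,230.51 = 8.27%.

Broad underutilization rate ≈ 14.26%; headline unemployment rate ≈ 8.27%.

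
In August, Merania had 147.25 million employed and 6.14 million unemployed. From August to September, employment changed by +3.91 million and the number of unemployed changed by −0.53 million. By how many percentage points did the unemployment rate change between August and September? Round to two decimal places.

The unemployment rate changed by −0.42 percentage points.

August: labor force = 147.25 + 6.14 = 153.39; u = 6.14/153.39 = 4.00%.
September: labor force = 151.16 + 5.61 = 156.77; u = 5.61/156.77 = 3.58%.
Change = 3.58% − 4.00% = −0.42 pp.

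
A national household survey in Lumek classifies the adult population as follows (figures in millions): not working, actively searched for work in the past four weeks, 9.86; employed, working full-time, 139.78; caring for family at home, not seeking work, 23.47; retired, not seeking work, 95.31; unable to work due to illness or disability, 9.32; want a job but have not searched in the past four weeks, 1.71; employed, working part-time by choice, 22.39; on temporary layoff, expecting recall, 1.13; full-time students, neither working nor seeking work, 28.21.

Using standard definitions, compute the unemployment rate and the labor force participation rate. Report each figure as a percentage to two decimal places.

Employed = 139.78 + 22.39 = 162.17 million.
Unemployed = 9.86 + 1.13 = 10.99 million (jobless and actively searching, or on temporary layoff).
Labor force = 162.17 + 10.99 = 173.16 million.
Not in labor force = 23.47 + 95.31 + 9.32 + 1.71 + 28.21 = 158.02 million (those not working and not actively searching are outside the labor force — including those who want a job but have given up searching).
Civilian working-age population = 173.16 + 158.02 = 331.18 million.
Unemployment rate = 10.99 / 173.16 = 6.35%.
Labor force participation rate = 173.16 / 331.18 = 52.29%.

Unemployment rate ≈ 6.35%; labor force participation rate ≈ 52.29%.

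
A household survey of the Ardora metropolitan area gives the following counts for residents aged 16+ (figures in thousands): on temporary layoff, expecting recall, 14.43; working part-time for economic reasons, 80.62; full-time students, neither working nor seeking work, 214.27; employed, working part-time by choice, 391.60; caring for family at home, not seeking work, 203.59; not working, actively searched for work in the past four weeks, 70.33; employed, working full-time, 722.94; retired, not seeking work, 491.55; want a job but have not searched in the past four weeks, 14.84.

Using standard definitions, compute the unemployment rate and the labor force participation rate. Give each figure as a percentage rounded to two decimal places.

Employed = 80.62 + 391.60 + 722.94 = 1,195.16 thousand (anyone who worked, including part-time for economic reasons, counts as employed).
Unemployed = 14.43 + 70.33 = 84.76 thousand (jobless and actively searching, or on temporary layoff).
Labor force = 1,195.16 + 84.76 = 1,279.92 thousand.
Not in labor force = 214.27 + 203.59 + 491.55 + 14.84 = 924.25 thousand (those not working and not actively searching are outside the labor force — including those who want a job but have given up searching).
Civilian working-age population = 1,279.92 + 924.25 = 2,204.17 thousand.
Unemployment rate = 84.76 / 1,279.92 = 6.62%.
Labor force participation rate = 1,279.92 / 2,204.17 = 58.07%.

Unemployment rate ≈ 6.62%; labor force participation rate ≈ 58.07%.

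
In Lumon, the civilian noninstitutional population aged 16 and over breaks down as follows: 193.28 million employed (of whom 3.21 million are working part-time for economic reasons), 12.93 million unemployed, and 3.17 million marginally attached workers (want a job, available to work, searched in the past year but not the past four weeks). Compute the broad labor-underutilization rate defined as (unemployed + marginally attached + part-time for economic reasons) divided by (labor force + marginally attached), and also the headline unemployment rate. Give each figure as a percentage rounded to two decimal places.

Broad underutilization rate ≈ 9.22%; headline unemployment rate ≈ 6.27%.

Labor force = 193.28 + 12.93 = 206.21 million.
Numerator = 12.93 + 3.17 + 3.21 = 19.31 million.
Denominator = 206.21 + 3.17 = 209.38 million.
Broad rate = 19.31 / 209.38 = 9.22%.
Headline unemployment rate = 12.93 / 206.21 = 6.27%.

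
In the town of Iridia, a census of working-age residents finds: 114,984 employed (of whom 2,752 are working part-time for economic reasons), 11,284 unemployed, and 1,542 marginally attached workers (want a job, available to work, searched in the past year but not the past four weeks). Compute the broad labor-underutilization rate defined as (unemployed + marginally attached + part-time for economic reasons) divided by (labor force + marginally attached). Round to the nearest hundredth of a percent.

Labor force = 114,984 + 11,284 = 126,268.
Numerator = 11,284 + 1,542 + 2,752 = 15,578.
Denominator = 126,268 + 1,542 = 127,810.
Broad rate = 15,578 / 127,810 = 12.19%.

Broad underutilization rate ≈ 12.19%.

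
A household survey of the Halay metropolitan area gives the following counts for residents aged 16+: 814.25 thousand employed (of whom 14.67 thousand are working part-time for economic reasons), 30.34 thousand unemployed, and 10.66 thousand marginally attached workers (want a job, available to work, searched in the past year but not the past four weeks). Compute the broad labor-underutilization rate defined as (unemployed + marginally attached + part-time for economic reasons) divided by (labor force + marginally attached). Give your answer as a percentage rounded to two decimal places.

Labor force = 814.25 + 30.34 = 844.59 thousand.
Numerator = 30.34 + 10.66 + 14.67 = 55.67 thousand.
Denominator = 844.59 + 10.66 = 855.25 thousand.
Broad rate = 55.67 / 855.25 = 6.51%.

Broad underutilization rate ≈ 6.51%.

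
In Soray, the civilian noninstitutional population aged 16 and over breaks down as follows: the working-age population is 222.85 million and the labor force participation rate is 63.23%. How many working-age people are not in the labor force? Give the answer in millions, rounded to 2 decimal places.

Share not in the labor force = 1 − 0.6323 = 0.3677.
Not in labor force = 0.3677 × 222.85 ≈ 81.94 million.

About 81.94 million are not in the labor force.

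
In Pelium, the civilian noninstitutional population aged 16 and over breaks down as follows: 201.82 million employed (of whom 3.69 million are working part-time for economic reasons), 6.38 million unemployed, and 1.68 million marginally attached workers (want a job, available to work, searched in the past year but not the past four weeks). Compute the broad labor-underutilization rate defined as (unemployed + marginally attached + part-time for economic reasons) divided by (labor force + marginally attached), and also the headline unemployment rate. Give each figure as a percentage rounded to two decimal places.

Labor force = 201.82 + 6.38 = 208.20 million.
Numerator = 6.38 + 1.68 + 3.69 = 11.75 million.
Denominator = 208.20 + 1.68 = 209.88 million.
Broad rate = 11.75 / 209.88 = 5.60%.
Headline unemployment rate = 6.38 / 208.20 = 3.06%.

Broad underutilization rate ≈ 5.60%; headline unemployment rate ≈ 3.06%.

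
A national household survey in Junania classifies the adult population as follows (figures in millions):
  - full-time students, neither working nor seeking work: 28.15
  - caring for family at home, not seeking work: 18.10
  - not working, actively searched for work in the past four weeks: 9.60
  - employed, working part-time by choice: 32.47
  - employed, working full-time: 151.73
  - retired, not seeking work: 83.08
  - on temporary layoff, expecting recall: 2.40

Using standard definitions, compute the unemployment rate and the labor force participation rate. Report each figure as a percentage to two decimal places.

Unemployment rate ≈ 6.12%; labor force participation rate ≈ 60.27%.

Employed = 32.47 + 151.73 = 184.20 million.
Unemployed = 9.60 + 2.40 = 12.00 million (jobless and actively searching, or on temporary layoff).
Labor force = 184.20 + 12.00 = 196.20 million.
Not in labor force = 28.15 + 18.10 + 83.08 = 129.33 million (those not working and not actively searching are outside the labor force).
Civilian working-age population = 196.20 + 129.33 = 325.53 million.
Unemployment rate = 12.00 / 196.20 = 6.12%.
Labor force participation rate = 196.20 / 325.53 = 60.27%.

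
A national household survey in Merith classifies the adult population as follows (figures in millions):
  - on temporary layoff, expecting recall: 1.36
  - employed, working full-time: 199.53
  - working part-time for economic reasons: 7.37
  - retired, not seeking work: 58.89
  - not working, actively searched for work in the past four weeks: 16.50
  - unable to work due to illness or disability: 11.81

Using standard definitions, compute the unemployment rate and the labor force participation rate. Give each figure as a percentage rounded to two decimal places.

Unemployment rate ≈ 7.95%; labor force participation rate ≈ 76.07%.

Employed = 199.53 + 7.37 = 206.90 million (anyone who worked, including part-time for economic reasons, counts as employed).
Unemployed = 1.36 + 16.50 = 17.86 million (jobless and actively searching, or on temporary layoff).
Labor force = 206.90 + 17.86 = 224.76 million.
Not in labor force = 58.89 + 11.81 = 70.70 million (those not working and not actively searching are outside the labor force).
Civilian working-age population = 224.76 + 70.70 = 295.46 million.
Unemployment rate = 17.86 / 224.76 = 7.95%.
Labor force participation rate = 224.76 / 295.46 = 76.07%.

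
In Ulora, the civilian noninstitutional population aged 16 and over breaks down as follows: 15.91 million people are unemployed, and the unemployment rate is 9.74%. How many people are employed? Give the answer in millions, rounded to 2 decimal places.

Labor force = U / u = 15.91 / 0.0974 ≈ 163.35 million.
Employed = labor force − unemployed = 163.35 − 15.91 = 147.44 million.

About 147.44 million are employed.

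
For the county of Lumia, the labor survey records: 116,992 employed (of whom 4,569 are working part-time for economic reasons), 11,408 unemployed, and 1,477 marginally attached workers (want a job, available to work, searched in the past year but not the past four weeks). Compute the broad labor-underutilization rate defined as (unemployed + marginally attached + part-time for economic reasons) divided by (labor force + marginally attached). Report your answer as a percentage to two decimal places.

Broad underutilization rate ≈ 13.44%.

Labor force = 116,992 + 11,408 = 128,400.
Numerator = 11,408 + 1,477 + 4,569 = 17,454.
Denominator = 128,400 + 1,477 = 129,877.
Broad rate = 17,454 / 129,877 = 13.44%.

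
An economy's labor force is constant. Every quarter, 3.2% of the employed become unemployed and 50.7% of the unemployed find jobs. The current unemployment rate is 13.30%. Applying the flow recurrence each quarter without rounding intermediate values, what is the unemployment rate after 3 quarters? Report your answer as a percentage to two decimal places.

Unemployment rate after three quarters ≈ 6.66%.

With a fixed labor force, u_{t+1} = u_t + s·(1−u_t) − f·u_t = u_t·(1−s−f) + s.
Here 1−s−f = 0.461 and s = 0.032.
u_1 = 0.133000 × 0.461 + 0.032 = 0.093313.
u_2 = 0.093313 × 0.461 + 0.032 = 0.075017.
u_3 = 0.075017 × 0.461 + 0.032 = 0.066583.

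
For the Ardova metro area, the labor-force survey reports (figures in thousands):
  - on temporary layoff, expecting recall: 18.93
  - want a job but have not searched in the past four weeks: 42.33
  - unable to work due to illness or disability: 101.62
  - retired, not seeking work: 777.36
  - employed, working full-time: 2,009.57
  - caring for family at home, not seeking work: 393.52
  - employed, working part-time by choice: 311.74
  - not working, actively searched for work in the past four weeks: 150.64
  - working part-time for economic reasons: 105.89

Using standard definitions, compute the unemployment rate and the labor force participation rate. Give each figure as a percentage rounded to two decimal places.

Employed = 2,009.57 + 311.74 + 105.89 = 2,427.20 thousand (anyone who worked, including part-time for economic reasons, counts as employed).
Unemployed = 18.93 + 150.64 = 169.57 thousand (jobless and actively searching, or on temporary layoff).
Labor force = 2,427.20 + 169.57 = 2,596.77 thousand.
Not in labor force = 42.33 + 101.62 + 777.36 + 393.52 = 1,314.83 thousand (those not working and not actively searching are outside the labor force — including those who want a job but have given up searching).
Civilian working-age population = 2,596.77 + 1,314.83 = 3,911.60 thousand.
Unemployment rate = 169.57 / 2,596.77 = 6.53%.
Labor force participation rate = 2,596.77 / 3,911.60 = 66.39%.

Unemployment rate ≈ 6.53%; labor force participation rate ≈ 66.39%.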